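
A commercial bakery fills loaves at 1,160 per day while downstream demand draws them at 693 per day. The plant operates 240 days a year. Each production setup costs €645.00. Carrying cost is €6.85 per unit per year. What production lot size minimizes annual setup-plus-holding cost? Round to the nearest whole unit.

Annual demand D = 693 × 240 = 166,320.
Production build-up factor (1 − d/p) = 1 − 693/1,160 = 0.4026.
Q* = √(2DS / (H(1 − d/p))) = √(2 × 166,320 × 645 / (6.85 × 0.4026)).
= √(214,552,800 / 2.7577) ≈ 8820.483.

Q* ≈ 8,820 loaves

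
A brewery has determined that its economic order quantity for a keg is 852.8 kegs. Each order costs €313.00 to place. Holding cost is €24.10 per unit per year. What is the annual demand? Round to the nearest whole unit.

D ≈ 27,999 kegs per year

Squaring Q* = √(2DS/H) gives Q*² = 2DS/H.
From Q* = √(2DS/H): D = Q*²H / (2S) = 852.8² × 24.1 / (2 × 313) = 27998.650.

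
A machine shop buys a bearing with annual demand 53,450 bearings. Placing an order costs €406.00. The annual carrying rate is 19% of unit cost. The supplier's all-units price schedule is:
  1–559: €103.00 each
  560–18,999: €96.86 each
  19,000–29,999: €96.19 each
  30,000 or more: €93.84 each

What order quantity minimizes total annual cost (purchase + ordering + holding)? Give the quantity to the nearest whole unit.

Q* ≈ 1,536 bearings

Holding cost per unit per year at price C is H = 0.19·C.
For each price level, check whether its EOQ is feasible; otherwise the best quantity at that price is the breakpoint.
Tier 1 (€103.00): EOQ = 1489.2 exceeds tier's upper bound 559, so this tier is dominated.
EOQ at €96.86 = 1535.7 (feasible in tier 2): TC = 53,450×€96.86 + (53,450/1535.7)×406 + (1535.7/2)×0.19×€96.86 = €5,205,428.87.
EOQ at €96.19 = 1541.0 < 19000, so use break Q=19000: TC = 53,450×€96.19 + (53,450/19000.0)×406 + (19000.0/2)×0.19×€96.19 = €5,316,120.59.
EOQ at €93.84 = 1560.2 < 30000, so use break Q=30000: TC = 53,450×€93.84 + (53,450/30000.0)×406 + (30000.0/2)×0.19×€93.84 = €5,283,915.36.
Lowest total cost is €5,205,428.87 at Q = 1535.7.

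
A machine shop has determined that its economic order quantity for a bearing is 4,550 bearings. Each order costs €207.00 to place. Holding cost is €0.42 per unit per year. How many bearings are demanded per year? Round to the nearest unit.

D ≈ 21,003 bearings per year

Squaring Q* = √(2DS/H) gives Q*² = 2DS/H.
From Q* = √(2DS/H): D = Q*²H / (2S) = 4,550² × 0.42 / (2 × 207) = 21002.536.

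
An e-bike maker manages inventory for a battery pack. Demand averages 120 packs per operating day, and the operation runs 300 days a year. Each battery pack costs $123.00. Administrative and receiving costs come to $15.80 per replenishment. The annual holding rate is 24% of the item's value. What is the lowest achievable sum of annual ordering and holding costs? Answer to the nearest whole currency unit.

TC* ≈ $5,795

Annual demand D = 120 × 300 = 36,000.
Holding cost H = 0.24 × $123.00 = $29.5200 per unit per year.
Q* = √(2DS/H) = √(2 × 36,000 × 15.8 / 29.52) ≈ 196.31.
At the optimum the two cost components are equal, so total cost = 2·(Q*/2)H = Q*·H.
Minimum total = √(2DSH) = √(2 × 36,000 × 15.8 × 29.52) ≈ 5794.994.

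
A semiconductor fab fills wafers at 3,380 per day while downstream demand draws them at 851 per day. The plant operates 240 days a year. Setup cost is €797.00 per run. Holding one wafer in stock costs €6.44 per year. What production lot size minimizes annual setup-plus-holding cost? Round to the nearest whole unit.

Annual demand D = 851 × 240 = 204,240.
Production build-up factor (1 − d/p) = 1 − 851/3,380 = 0.7482.
Q* = √(2DS / (H(1 − d/p))) = √(2 × 204,240 × 797 / (6.44 × 0.7482)).
= √(325,558,560 / 4.8186) ≈ 8219.692.

Q* ≈ 8,220 wafers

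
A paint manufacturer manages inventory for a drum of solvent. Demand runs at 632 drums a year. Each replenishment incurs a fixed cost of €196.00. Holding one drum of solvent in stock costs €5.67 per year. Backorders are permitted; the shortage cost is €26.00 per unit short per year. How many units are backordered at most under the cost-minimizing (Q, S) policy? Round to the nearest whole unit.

With planned backorders, Q* = √(2DS/H) · √((H+B)/B).
√(2DS/H) = √(2 × 632 × 196 / 5.67) = 209.031.
√((H+B)/B) = √((5.67+26)/26) = 1.1037.
Q* ≈ 230.700.
S* = Q* · H/(H+B) = 230.700 × 5.67/31.67 ≈ 41.303.

S* ≈ 41 drums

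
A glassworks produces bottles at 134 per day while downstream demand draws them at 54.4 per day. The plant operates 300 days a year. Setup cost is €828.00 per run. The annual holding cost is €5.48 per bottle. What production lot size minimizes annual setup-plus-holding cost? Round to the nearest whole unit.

Q* ≈ 2,881 bottles

Annual demand D = 54.4 × 300 = 16,320.
Production build-up factor (1 − d/p) = 1 − 54.4/134 = 0.5940.
Q* = √(2DS / (H(1 − d/p))) = √(2 × 16,320 × 828 / (5.48 × 0.5940)).
= √(27,025,920 / 3.2553) ≈ 2881.349.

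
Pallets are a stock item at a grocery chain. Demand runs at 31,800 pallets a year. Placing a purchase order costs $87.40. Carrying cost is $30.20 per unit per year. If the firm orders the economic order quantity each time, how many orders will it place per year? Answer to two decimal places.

The optimal lot size = √(2DS/H) = √(2 × 31,800 × 87.4 / 30.2) ≈ 429.02.
Orders per year = D / Q* = 31,800 / 429.02 ≈ 74.122.

N ≈ 74.12 orders per year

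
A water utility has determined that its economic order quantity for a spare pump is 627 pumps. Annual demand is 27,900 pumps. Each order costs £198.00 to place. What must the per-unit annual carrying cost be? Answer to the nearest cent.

The basic EOQ model gives Q* = √(2DS/H); rearrange for the unknown.
From Q* = √(2DS/H): H = 2DS / Q*² = 2 × 27,900 × 198 / 627² = 28.1038.

H ≈ £28.10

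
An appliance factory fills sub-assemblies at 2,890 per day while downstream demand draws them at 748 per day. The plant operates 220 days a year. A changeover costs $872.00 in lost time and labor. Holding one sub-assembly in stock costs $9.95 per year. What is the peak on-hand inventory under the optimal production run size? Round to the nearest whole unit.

I_max ≈ 4,624 sub-assemblies

Annual demand D = 748 × 220 = 164,560.
Production build-up factor (1 − d/p) = 1 − 748/2,890 = 0.7412.
Q* = √(2DS / (H(1 − d/p))) = √(2 × 164,560 × 872 / (9.95 × 0.7412)).
= √(286,992,640 / 7.3747) ≈ 6238.254.
Maximum inventory = Q*(1 − d/p) = 6238.254 × 0.7412 ≈ 4623.647.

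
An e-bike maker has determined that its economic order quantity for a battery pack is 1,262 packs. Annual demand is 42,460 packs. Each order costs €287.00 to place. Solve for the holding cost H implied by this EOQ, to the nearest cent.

The basic EOQ model gives Q* = √(2DS/H); rearrange for the unknown.
From Q* = √(2DS/H): H = 2DS / Q*² = 2 × 42,460 × 287 / 1,262² = 15.3029.

H ≈ €15.30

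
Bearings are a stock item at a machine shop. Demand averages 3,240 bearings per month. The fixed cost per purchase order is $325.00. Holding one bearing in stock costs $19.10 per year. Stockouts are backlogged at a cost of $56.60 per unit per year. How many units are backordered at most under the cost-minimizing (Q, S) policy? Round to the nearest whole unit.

Annual demand D = 3,240 × 12 = 38,880.
With planned backorders, Q* = √(2DS/H) · √((H+B)/B).
√(2DS/H) = √(2 × 38,880 × 325 / 19.1) = 1150.279.
√((H+B)/B) = √((19.1+56.6)/56.6) = 1.1565.
Q* ≈ 1330.279.
S* = Q* · H/(H+B) = 1330.279 × 19.1/75.7 ≈ 335.645.

S* ≈ 336 bearings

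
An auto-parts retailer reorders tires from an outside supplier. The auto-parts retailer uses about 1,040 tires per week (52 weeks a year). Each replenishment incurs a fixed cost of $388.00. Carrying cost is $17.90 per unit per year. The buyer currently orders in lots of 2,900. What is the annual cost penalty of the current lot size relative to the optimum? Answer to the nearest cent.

Extra cost ≈ $5,782.63 per year

Annual demand D = 1,040 × 52 = 54,080.
EOQ = √(2DS/H) = √(2 × 54,080 × 388 / 17.9) ≈ 1531.17.
Cost at Q* = (D/Q*)S + (Q*/2)H = √(2DSH) ≈ $27,407.90.
Cost at Q = 2,900: (54,080/2,900)×388 + (2,900/2)×17.9 = $7,235.53 + $25,955.00 = $33,190.53.
Excess = $33,190.53 − $27,407.90 = $5,782.63.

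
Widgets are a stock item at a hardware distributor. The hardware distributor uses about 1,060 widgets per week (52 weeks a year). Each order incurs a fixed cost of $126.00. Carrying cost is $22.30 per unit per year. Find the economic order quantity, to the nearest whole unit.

Q* ≈ 789 widgets

Annual demand D = 1,060 × 52 = 55,120.
EOQ = √(2DS / H) = √(2 × 55,120 × 126 / 22.3).
= √(13,890,240 / 22.3) = √622,880.7175 ≈ 789.228.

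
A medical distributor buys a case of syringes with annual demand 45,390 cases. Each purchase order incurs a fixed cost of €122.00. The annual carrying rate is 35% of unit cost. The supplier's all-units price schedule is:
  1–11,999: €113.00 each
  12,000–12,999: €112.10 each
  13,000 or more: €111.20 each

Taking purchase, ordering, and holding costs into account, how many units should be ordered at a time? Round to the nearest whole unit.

Holding cost per unit per year at price C is H = 0.35·C.
Evaluate total cost at each tier's feasible EOQ or, if the EOQ is below the tier, at the tier's minimum quantity.
EOQ at €113.00 = 529.2 (feasible in tier 1): TC = 45,390×€113.00 + (45,390/529.2)×122 + (529.2/2)×0.35×€113.00 = €5,149,998.99.
EOQ at €112.10 = 531.3 < 12000, so use break Q=12000: TC = 45,390×€112.10 + (45,390/12000.0)×122 + (12000.0/2)×0.35×€112.10 = €5,324,090.46.
EOQ at €111.20 = 533.4 < 13000, so use break Q=13000: TC = 45,390×€111.20 + (45,390/13000.0)×122 + (13000.0/2)×0.35×€111.20 = €5,300,773.97.
Lowest total cost is €5,149,998.99 at Q = 529.2.

Q* ≈ 529 cases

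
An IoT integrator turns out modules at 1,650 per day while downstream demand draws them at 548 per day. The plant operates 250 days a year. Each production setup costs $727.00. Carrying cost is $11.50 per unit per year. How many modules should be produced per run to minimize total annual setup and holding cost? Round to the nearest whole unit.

Annual demand D = 548 × 250 = 137,000.
Production build-up factor (1 − d/p) = 1 − 548/1,650 = 0.6679.
Q* = √(2DS / (H(1 − d/p))) = √(2 × 137,000 × 727 / (11.5 × 0.6679)).
= √(199,198,000 / 7.6806) ≈ 5092.661.

Q* ≈ 5,093 modules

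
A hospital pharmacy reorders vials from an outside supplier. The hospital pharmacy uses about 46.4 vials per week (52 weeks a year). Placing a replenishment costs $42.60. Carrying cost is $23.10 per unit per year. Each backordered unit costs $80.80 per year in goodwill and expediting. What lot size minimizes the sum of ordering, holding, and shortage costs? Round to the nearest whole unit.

Annual demand D = 46.4 × 52 = 2,412.8.
With planned backorders, Q* = √(2DS/H) · √((H+B)/B).
√(2DS/H) = √(2 × 2,412.8 × 42.6 / 23.1) = 94.335.
√((H+B)/B) = √((23.1+80.8)/80.8) = 1.1340.
Q* ≈ 106.974.

Q* ≈ 107 vials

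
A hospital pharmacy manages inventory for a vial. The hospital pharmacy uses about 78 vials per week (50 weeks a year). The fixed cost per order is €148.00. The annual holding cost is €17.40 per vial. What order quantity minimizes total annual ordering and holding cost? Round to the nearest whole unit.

Q* ≈ 258 vials

Annual demand D = 78 × 50 = 3,900.
EOQ = √(2DS / H) = √(2 × 3,900 × 148 / 17.4).
= √(1,154,400 / 17.4) = √66,344.8276 ≈ 257.575.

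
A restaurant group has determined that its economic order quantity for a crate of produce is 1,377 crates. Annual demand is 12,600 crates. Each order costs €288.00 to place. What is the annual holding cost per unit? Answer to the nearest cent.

Squaring Q* = √(2DS/H) gives Q*² = 2DS/H.
From Q* = √(2DS/H): H = 2DS / Q*² = 2 × 12,600 × 288 / 1,377² = 3.8276.

H ≈ €3.83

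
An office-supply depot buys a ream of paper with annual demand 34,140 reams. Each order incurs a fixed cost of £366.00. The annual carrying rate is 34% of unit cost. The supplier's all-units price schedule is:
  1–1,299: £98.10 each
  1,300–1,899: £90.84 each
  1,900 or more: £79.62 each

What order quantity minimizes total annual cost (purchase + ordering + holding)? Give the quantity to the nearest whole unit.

Q* ≈ 1,900 reams

Holding cost per unit per year at price C is H = 0.34·C.
For each price level, check whether its EOQ is feasible; otherwise the best quantity at that price is the breakpoint.
EOQ at £98.10 = 865.6 (feasible in tier 1): TC = 34,140×£98.10 + (34,140/865.6)×366 + (865.6/2)×0.34×£98.10 = £3,378,004.96.
EOQ at £90.84 = 899.5 < 1300, so use break Q=1300: TC = 34,140×£90.84 + (34,140/1300.0)×366 + (1300.0/2)×0.34×£90.84 = £3,130,964.96.
EOQ at £79.62 = 960.8 < 1900, so use break Q=1900: TC = 34,140×£79.62 + (34,140/1900.0)×366 + (1900.0/2)×0.34×£79.62 = £2,750,520.50.
Lowest total cost is £2,750,520.50 at Q = 1900.0.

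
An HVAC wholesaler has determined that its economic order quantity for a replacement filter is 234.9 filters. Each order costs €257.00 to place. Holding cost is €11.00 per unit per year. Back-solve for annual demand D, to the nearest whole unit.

D ≈ 1,181 filters per year

Squaring Q* = √(2DS/H) gives Q*² = 2DS/H.
From Q* = √(2DS/H): D = Q*²H / (2S) = 234.9² × 11 / (2 × 257) = 1180.852.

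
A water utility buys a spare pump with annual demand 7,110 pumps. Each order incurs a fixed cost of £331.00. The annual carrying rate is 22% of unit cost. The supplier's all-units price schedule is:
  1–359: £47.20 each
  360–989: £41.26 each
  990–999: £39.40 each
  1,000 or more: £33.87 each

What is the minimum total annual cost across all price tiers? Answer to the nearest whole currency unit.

Holding cost per unit per year at price C is H = 0.22·C.
For each price level, check whether its EOQ is feasible; otherwise the best quantity at that price is the breakpoint.
Tier 1 (£47.20): EOQ = 673.3 exceeds tier's upper bound 359, so this tier is dominated.
EOQ at £41.26 = 720.1 (feasible in tier 2): TC = 7,110×£41.26 + (7,110/720.1)×331 + (720.1/2)×0.22×£41.26 = £299,895.02.
EOQ at £39.40 = 736.9 < 990, so use break Q=990: TC = 7,110×£39.40 + (7,110/990.0)×331 + (990.0/2)×0.22×£39.40 = £286,801.84.
EOQ at £33.87 = 794.8 < 1000, so use break Q=1000: TC = 7,110×£33.87 + (7,110/1000.0)×331 + (1000.0/2)×0.22×£33.87 = £246,894.81.
Lowest total cost among the candidates is at Q = 1000.0.

TC* ≈ £246,895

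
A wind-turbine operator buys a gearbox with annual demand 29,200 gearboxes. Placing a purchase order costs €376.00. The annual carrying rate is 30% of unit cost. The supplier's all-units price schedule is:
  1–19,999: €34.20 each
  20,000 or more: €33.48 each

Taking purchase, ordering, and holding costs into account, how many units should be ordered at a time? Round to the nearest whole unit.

Holding cost per unit per year at price C is H = 0.30·C.
For each price level, check whether its EOQ is feasible; otherwise the best quantity at that price is the breakpoint.
EOQ at €34.20 = 1462.9 (feasible in tier 1): TC = 29,200×€34.20 + (29,200/1462.9)×376 + (1462.9/2)×0.30×€34.20 = €1,013,649.77.
EOQ at €33.48 = 1478.6 < 20000, so use break Q=20000: TC = 29,200×€33.48 + (29,200/20000.0)×376 + (20000.0/2)×0.30×€33.48 = €1,078,604.96.
Lowest total cost is €1,013,649.77 at Q = 1462.9.

Q* ≈ 1,463 gearboxes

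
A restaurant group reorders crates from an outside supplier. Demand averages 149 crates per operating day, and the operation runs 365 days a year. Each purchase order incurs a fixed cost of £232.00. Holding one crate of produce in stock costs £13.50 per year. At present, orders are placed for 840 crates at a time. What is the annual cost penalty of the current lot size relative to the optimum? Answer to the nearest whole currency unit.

Annual demand D = 149 × 365 = 54,385.
EOQ = √(2DS/H) = √(2 × 54,385 × 232 / 13.5) ≈ 1367.20.
Cost at Q* = (D/Q*)S + (Q*/2)H = √(2DSH) ≈ £18,457.18.
Cost at Q = 840: (54,385/840)×232 + (840/2)×13.5 = £15,020.62 + £5,670.00 = £20,690.62.
Excess = £20,690.62 − £18,457.18 = £2,233.44.

Extra cost ≈ £2,233 per year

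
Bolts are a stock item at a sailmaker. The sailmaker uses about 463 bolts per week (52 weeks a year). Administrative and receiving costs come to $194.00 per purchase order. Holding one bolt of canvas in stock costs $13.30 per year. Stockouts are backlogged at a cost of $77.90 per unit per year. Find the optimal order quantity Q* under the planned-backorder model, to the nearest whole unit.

Annual demand D = 463 × 52 = 24,076.
With planned backorders, Q* = √(2DS/H) · √((H+B)/B).
√(2DS/H) = √(2 × 24,076 × 194 / 13.3) = 838.074.
√((H+B)/B) = √((13.3+77.9)/77.9) = 1.0820.
Q* ≈ 906.799.

Q* ≈ 907 bolts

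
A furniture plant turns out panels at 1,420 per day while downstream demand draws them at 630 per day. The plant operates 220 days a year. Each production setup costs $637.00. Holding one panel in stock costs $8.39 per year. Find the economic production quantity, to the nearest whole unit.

Q* ≈ 6,151 panels

Annual demand D = 630 × 220 = 138,600.
Production build-up factor (1 − d/p) = 1 − 630/1,420 = 0.5563.
Q* = √(2DS / (H(1 − d/p))) = √(2 × 138,600 × 637 / (8.39 × 0.5563)).
= √(176,576,400 / 4.6677) ≈ 6150.579.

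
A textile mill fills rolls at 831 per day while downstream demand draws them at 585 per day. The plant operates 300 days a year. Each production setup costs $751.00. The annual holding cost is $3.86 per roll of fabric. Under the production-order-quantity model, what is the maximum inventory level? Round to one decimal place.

Annual demand D = 585 × 300 = 175,500.
Production build-up factor (1 − d/p) = 1 − 585/831 = 0.2960.
Q* = √(2DS / (H(1 − d/p))) = √(2 × 175,500 × 751 / (3.86 × 0.2960)).
= √(263,601,000 / 1.1427) ≈ 15188.428.
Maximum inventory = Q*(1 − d/p) = 15188.428 × 0.2960 ≈ 4496.213.

I_max ≈ 4,496.2 rolls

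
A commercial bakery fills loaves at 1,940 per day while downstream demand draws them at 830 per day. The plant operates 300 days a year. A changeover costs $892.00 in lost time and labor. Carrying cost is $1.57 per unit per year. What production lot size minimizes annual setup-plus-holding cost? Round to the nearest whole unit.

Annual demand D = 830 × 300 = 249,000.
Production build-up factor (1 − d/p) = 1 − 830/1,940 = 0.5722.
Q* = √(2DS / (H(1 − d/p))) = √(2 × 249,000 × 892 / (1.57 × 0.5722)).
= √(444,216,000 / 0.8983) ≈ 22237.535.

Q* ≈ 22,238 loaves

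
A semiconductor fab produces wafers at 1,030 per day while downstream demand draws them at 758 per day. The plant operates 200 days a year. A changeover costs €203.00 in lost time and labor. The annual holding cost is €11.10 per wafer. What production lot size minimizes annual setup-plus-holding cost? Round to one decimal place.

Q* ≈ 4,582.3 wafers

Annual demand D = 758 × 200 = 151,600.
Production build-up factor (1 − d/p) = 1 − 758/1,030 = 0.2641.
Q* = √(2DS / (H(1 − d/p))) = √(2 × 151,600 × 203 / (11.1 × 0.2641)).
= √(61,549,600 / 2.9313) ≈ 4582.319.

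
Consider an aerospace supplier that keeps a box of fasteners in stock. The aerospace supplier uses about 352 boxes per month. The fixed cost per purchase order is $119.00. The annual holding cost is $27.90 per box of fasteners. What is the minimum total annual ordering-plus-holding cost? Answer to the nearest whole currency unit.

TC* ≈ $5,296

Annual demand D = 352 × 12 = 4,224.
EOQ = √(2DS/H) = √(2 × 4,224 × 119 / 27.9) ≈ 189.82.
At the optimum the two cost components are equal, so total cost = 2·(Q*/2)H = Q*·H.
Minimum total = √(2DSH) = √(2 × 4,224 × 119 × 27.9) ≈ 5296.056.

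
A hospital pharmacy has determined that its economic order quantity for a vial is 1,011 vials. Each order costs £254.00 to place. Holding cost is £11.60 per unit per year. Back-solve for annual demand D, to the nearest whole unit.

Squaring Q* = √(2DS/H) gives Q*² = 2DS/H.
From Q* = √(2DS/H): D = Q*²H / (2S) = 1,011² × 11.6 / (2 × 254) = 23339.771.

D ≈ 23,340 vials per year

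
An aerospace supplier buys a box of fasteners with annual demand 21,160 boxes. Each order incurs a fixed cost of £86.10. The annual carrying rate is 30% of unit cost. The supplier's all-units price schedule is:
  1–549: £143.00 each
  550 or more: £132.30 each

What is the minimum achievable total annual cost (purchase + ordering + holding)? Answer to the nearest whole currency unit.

Holding cost per unit per year at price C is H = 0.30·C.
Candidates are each tier's EOQ (if it falls in that tier) and each price-break quantity.
EOQ at £143.00 = 291.4 (feasible in tier 1): TC = 21,160×£143.00 + (21,160/291.4)×86.1 + (291.4/2)×0.30×£143.00 = £3,038,382.68.
EOQ at £132.30 = 303.0 < 550, so use break Q=550: TC = 21,160×£132.30 + (21,160/550.0)×86.1 + (550.0/2)×0.30×£132.30 = £2,813,695.25.
Lowest total cost among the candidates is at Q = 550.0.

TC* ≈ £2,813,695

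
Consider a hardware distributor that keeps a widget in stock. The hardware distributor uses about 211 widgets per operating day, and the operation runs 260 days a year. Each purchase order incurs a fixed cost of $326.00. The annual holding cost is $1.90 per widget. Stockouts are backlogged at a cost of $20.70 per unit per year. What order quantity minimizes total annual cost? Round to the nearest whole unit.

Q* ≈ 4,534 widgets

Annual demand D = 211 × 260 = 54,860.
With planned backorders, Q* = √(2DS/H) · √((H+B)/B).
√(2DS/H) = √(2 × 54,860 × 326 / 1.9) = 4338.853.
√((H+B)/B) = √((1.9+20.7)/20.7) = 1.0449.
Q* ≈ 4533.608.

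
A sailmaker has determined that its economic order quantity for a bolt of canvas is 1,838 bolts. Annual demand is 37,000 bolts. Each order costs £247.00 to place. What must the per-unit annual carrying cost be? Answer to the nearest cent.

H ≈ £5.41

Squaring Q* = √(2DS/H) gives Q*² = 2DS/H.
From Q* = √(2DS/H): H = 2DS / Q*² = 2 × 37,000 × 247 / 1,838² = 5.4105.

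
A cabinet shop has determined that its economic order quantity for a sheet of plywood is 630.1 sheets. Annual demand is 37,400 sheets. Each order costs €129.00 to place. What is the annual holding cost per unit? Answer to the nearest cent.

The basic EOQ model gives Q* = √(2DS/H); rearrange for the unknown.
From Q* = √(2DS/H): H = 2DS / Q*² = 2 × 37,400 × 129 / 630.1² = 24.3037.

H ≈ €24.30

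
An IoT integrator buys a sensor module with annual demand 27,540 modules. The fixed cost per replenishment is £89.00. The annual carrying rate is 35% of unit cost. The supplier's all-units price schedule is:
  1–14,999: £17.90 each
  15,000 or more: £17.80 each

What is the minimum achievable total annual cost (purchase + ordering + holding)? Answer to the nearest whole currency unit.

TC* ≈ £498,508

Holding cost per unit per year at price C is H = 0.35·C.
For each price level, check whether its EOQ is feasible; otherwise the best quantity at that price is the breakpoint.
EOQ at £17.90 = 884.6 (feasible in tier 1): TC = 27,540×£17.90 + (27,540/884.6)×89 + (884.6/2)×0.35×£17.90 = £498,507.82.
EOQ at £17.80 = 887.0 < 15000, so use break Q=15000: TC = 27,540×£17.80 + (27,540/15000.0)×89 + (15000.0/2)×0.35×£17.80 = £537,100.40.
Lowest total cost among the candidates is at Q = 884.6.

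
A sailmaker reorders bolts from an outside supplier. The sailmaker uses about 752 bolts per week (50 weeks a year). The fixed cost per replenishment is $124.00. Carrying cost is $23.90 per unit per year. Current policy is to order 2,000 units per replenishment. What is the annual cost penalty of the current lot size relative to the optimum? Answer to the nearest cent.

Annual demand D = 752 × 50 = 37,600.
EOQ = √(2DS/H) = √(2 × 37,600 × 124 / 23.9) ≈ 624.63.
Cost at Q* = (D/Q*)S + (Q*/2)H = √(2DSH) ≈ $14,928.59.
Cost at Q = 2,000: (37,600/2,000)×124 + (2,000/2)×23.9 = $2,331.20 + $23,900.00 = $26,231.20.
Excess = $26,231.20 − $14,928.59 = $11,302.61.

Extra cost ≈ $11,302.61 per year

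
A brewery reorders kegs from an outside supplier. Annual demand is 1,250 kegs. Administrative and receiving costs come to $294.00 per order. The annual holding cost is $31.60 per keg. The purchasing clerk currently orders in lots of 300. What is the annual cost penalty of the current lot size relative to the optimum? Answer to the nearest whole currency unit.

Extra cost ≈ $1,146 per year

EOQ = √(2DS/H) = √(2 × 1,250 × 294 / 31.6) ≈ 152.51.
Cost at Q* = (D/Q*)S + (Q*/2)H = √(2DSH) ≈ $4,819.34.
Cost at Q = 300: (1,250/300)×294 + (300/2)×31.6 = $1,225.00 + $4,740.00 = $5,965.00.
Excess = $5,965.00 − $4,819.34 = $1,145.66.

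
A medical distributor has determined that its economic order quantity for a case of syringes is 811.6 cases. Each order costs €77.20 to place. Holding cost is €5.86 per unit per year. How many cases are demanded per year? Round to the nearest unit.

D ≈ 25,000 cases per year

Squaring Q* = √(2DS/H) gives Q*² = 2DS/H.
From Q* = √(2DS/H): D = Q*²H / (2S) = 811.6² × 5.86 / (2 × 77.2) = 24999.677.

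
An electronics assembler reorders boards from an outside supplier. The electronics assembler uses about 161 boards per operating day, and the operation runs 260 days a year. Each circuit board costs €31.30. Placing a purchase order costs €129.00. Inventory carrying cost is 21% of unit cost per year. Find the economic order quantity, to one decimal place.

Annual demand D = 161 × 260 = 41,860.
Holding cost H = 0.21 × €31.30 = €6.5730 per unit per year.
EOQ = √(2DS / H) = √(2 × 41,860 × 129 / 6.573).
= √(10,799,880 / 6.573) = √1,643,067.0927 ≈ 1281.822.

Q* ≈ 1,281.8 boards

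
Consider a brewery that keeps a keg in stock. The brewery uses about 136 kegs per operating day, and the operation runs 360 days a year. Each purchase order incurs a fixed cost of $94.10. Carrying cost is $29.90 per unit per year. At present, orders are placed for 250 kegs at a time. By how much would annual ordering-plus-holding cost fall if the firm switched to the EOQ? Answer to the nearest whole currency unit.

Annual demand D = 136 × 360 = 48,960.
EOQ = √(2DS/H) = √(2 × 48,960 × 94.1 / 29.9) ≈ 555.13.
Cost at Q* = (D/Q*)S + (Q*/2)H = √(2DSH) ≈ $16,598.40.
Cost at Q = 250: (48,960/250)×94.1 + (250/2)×29.9 = $18,428.54 + $3,737.50 = $22,166.04.
Excess = $22,166.04 − $16,598.40 = $5,567.65.

Extra cost ≈ $5,568 per year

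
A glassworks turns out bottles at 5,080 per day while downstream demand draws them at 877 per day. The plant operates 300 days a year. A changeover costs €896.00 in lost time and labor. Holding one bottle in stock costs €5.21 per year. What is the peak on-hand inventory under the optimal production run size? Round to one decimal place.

Annual demand D = 877 × 300 = 263,100.
Production build-up factor (1 − d/p) = 1 − 877/5,080 = 0.8274.
Q* = √(2DS / (H(1 − d/p))) = √(2 × 263,100 × 896 / (5.21 × 0.8274)).
= √(471,475,200 / 4.3106) ≈ 10458.339.
Maximum inventory = Q*(1 − d/p) = 10458.339 × 0.8274 ≈ 8652.835.

I_max ≈ 8,652.8 bottles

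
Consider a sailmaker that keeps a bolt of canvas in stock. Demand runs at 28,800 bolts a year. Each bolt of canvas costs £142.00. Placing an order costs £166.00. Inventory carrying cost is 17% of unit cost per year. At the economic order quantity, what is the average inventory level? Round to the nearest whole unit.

Holding cost H = 0.17 × £142.00 = £24.1400 per unit per year.
EOQ = √(2DS/H) = √(2 × 28,800 × 166 / 24.14) ≈ 629.36.
Average inventory = Q*/2 ≈ 629.36 / 2 = 314.678.

Average inventory ≈ 315 bolts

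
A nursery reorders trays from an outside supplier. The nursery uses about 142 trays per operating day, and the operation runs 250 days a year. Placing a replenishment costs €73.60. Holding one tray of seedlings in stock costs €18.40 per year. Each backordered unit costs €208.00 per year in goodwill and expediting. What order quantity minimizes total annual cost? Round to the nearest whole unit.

Annual demand D = 142 × 250 = 35,500.
With planned backorders, Q* = √(2DS/H) · √((H+B)/B).
√(2DS/H) = √(2 × 35,500 × 73.6 / 18.4) = 532.917.
√((H+B)/B) = √((18.4+208)/208) = 1.0433.
Q* ≈ 555.988.

Q* ≈ 556 trays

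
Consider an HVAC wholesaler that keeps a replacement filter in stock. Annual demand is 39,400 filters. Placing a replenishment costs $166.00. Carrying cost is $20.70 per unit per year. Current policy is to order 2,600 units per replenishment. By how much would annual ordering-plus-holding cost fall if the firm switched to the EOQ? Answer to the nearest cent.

EOQ = √(2DS/H) = √(2 × 39,400 × 166 / 20.7) ≈ 794.94.
Cost at Q* = (D/Q*)S + (Q*/2)H = √(2DSH) ≈ $16,455.17.
Cost at Q = 2,600: (39,400/2,600)×166 + (2,600/2)×20.7 = $2,515.54 + $26,910.00 = $29,425.54.
Excess = $29,425.54 − $16,455.17 = $12,970.37.

Extra cost ≈ $12,970.37 per year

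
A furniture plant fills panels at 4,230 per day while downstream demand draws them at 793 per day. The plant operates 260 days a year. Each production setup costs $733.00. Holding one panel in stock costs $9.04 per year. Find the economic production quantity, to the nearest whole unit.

Annual demand D = 793 × 260 = 206,180.
Production build-up factor (1 − d/p) = 1 − 793/4,230 = 0.8125.
Q* = √(2DS / (H(1 − d/p))) = √(2 × 206,180 × 733 / (9.04 × 0.8125)).
= √(302,259,880 / 7.3453) ≈ 6414.849.

Q* ≈ 6,415 panels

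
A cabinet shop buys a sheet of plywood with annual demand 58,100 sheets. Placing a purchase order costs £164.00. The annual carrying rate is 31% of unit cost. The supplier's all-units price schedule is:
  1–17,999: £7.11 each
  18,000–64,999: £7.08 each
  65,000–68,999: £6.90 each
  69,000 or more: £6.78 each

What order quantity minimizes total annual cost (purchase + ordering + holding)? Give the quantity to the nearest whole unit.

Q* ≈ 2,940 sheets

Holding cost per unit per year at price C is H = 0.31·C.
Evaluate total cost at each tier's feasible EOQ or, if the EOQ is below the tier, at the tier's minimum quantity.
EOQ at £7.11 = 2940.4 (feasible in tier 1): TC = 58,100×£7.11 + (58,100/2940.4)×164 + (2940.4/2)×0.31×£7.11 = £419,571.98.
EOQ at £7.08 = 2946.6 < 18000, so use break Q=18000: TC = 58,100×£7.08 + (58,100/18000.0)×164 + (18000.0/2)×0.31×£7.08 = £431,630.56.
EOQ at £6.90 = 2984.8 < 65000, so use break Q=65000: TC = 58,100×£6.90 + (58,100/65000.0)×164 + (65000.0/2)×0.31×£6.90 = £470,554.09.
EOQ at £6.78 = 3011.1 < 69000, so use break Q=69000: TC = 58,100×£6.78 + (58,100/69000.0)×164 + (69000.0/2)×0.31×£6.78 = £466,568.19.
Lowest total cost is £419,571.98 at Q = 2940.4.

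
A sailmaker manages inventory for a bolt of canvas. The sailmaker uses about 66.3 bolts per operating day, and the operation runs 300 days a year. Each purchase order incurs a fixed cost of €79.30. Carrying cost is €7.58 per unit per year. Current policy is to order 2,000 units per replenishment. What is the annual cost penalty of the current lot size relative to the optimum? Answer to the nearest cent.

Extra cost ≈ €3,478.70 per year

Annual demand D = 66.3 × 300 = 19,890.
EOQ = √(2DS/H) = √(2 × 19,890 × 79.3 / 7.58) ≈ 645.11.
Cost at Q* = (D/Q*)S + (Q*/2)H = √(2DSH) ≈ €4,889.94.
Cost at Q = 2,000: (19,890/2,000)×79.3 + (2,000/2)×7.58 = €788.64 + €7,580.00 = €8,368.64.
Excess = €8,368.64 − €4,889.94 = €3,478.70.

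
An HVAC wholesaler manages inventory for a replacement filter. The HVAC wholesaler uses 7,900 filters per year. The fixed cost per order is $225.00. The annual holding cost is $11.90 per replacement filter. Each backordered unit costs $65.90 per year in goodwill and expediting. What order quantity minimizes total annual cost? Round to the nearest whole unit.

Q* ≈ 594 filters

With planned backorders, Q* = √(2DS/H) · √((H+B)/B).
√(2DS/H) = √(2 × 7,900 × 225 / 11.9) = 546.571.
√((H+B)/B) = √((11.9+65.9)/65.9) = 1.0865.
Q* ≈ 593.873.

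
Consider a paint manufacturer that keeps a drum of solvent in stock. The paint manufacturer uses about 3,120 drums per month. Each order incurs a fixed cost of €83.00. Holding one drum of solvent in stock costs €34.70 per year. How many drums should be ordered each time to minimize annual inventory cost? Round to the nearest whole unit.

Annual demand D = 3,120 × 12 = 37,440.
EOQ = √(2DS / H) = √(2 × 37,440 × 83 / 34.7).
= √(6,215,040 / 34.7) = √179,107.781 ≈ 423.211.

Q* ≈ 423 drums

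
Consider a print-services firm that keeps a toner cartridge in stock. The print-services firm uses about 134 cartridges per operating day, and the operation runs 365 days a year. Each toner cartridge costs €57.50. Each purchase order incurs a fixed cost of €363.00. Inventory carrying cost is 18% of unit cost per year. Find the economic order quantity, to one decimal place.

Annual demand D = 134 × 365 = 48,910.
Holding cost H = 0.18 × €57.50 = €10.3500 per unit per year.
EOQ = √(2DS / H) = √(2 × 48,910 × 363 / 10.35).
= √(35,508,660 / 10.35) = √3,430,788.4058 ≈ 1852.239.

Q* ≈ 1,852.2 cartridges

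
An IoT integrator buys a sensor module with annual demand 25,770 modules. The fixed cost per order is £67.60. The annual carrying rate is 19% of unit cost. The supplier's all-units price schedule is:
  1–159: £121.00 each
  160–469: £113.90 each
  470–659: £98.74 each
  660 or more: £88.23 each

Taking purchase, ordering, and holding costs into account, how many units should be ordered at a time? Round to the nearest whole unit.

Holding cost per unit per year at price C is H = 0.19·C.
Evaluate total cost at each tier's feasible EOQ or, if the EOQ is below the tier, at the tier's minimum quantity.
Tier 1 (£121.00): EOQ = 389.3 exceeds tier's upper bound 159, so this tier is dominated.
EOQ at £113.90 = 401.2 (feasible in tier 2): TC = 25,770×£113.90 + (25,770/401.2)×67.6 + (401.2/2)×0.19×£113.90 = £2,943,886.29.
EOQ at £98.74 = 430.9 < 470, so use break Q=470: TC = 25,770×£98.74 + (25,770/470.0)×67.6 + (470.0/2)×0.19×£98.74 = £2,552,645.03.
EOQ at £88.23 = 455.9 < 660, so use break Q=660: TC = 25,770×£88.23 + (25,770/660.0)×67.6 + (660.0/2)×0.19×£88.23 = £2,281,858.59.
Lowest total cost is £2,281,858.59 at Q = 660.0.

Q* ≈ 660 modules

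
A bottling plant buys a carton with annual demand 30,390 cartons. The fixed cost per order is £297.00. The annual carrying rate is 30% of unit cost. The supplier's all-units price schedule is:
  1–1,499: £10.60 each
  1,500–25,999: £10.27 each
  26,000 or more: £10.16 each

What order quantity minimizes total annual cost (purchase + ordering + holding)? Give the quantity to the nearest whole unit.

Q* ≈ 2,421 cartons

Holding cost per unit per year at price C is H = 0.30·C.
Evaluate total cost at each tier's feasible EOQ or, if the EOQ is below the tier, at the tier's minimum quantity.
Tier 1 (£10.60): EOQ = 2382.6 exceeds tier's upper bound 1499, so this tier is dominated.
EOQ at £10.27 = 2420.5 (feasible in tier 2): TC = 30,390×£10.27 + (30,390/2420.5)×297 + (2420.5/2)×0.30×£10.27 = £319,562.99.
EOQ at £10.16 = 2433.6 < 26000, so use break Q=26000: TC = 30,390×£10.16 + (30,390/26000.0)×297 + (26000.0/2)×0.30×£10.16 = £348,733.55.
Lowest total cost is £319,562.99 at Q = 2420.5.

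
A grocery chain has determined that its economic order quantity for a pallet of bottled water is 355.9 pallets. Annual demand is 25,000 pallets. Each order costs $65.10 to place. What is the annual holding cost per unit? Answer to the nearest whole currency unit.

Invert the EOQ relation Q*² = 2DS/H.
From Q* = √(2DS/H): H = 2DS / Q*² = 2 × 25,000 × 65.1 / 355.9² = 25.6977.

H ≈ $26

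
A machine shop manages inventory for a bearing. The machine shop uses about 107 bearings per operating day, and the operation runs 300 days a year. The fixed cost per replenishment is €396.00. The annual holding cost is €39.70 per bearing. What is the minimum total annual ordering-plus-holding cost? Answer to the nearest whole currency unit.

TC* ≈ €31,769

Annual demand D = 107 × 300 = 32,100.
The optimal lot size = √(2DS/H) = √(2 × 32,100 × 396 / 39.7) ≈ 800.24.
At Q*, ordering cost (D/Q*)S equals holding cost (Q*/2)H, each = √(DSH/2).
Minimum total = √(2DSH) = √(2 × 32,100 × 396 × 39.7) ≈ 31769.499.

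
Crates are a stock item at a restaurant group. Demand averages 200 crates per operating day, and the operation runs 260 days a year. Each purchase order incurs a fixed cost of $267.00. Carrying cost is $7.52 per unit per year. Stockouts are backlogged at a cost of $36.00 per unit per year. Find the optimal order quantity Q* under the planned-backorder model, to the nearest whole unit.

Q* ≈ 2,113 crates

Annual demand D = 200 × 260 = 52,000.
With planned backorders, Q* = √(2DS/H) · √((H+B)/B).
√(2DS/H) = √(2 × 52,000 × 267 / 7.52) = 1921.602.
√((H+B)/B) = √((7.52+36)/36) = 1.0995.
Q* ≈ 2112.791.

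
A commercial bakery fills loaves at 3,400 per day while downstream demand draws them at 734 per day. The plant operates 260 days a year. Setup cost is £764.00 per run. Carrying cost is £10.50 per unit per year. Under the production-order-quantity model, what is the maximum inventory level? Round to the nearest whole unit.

Annual demand D = 734 × 260 = 190,840.
Production build-up factor (1 − d/p) = 1 − 734/3,400 = 0.7841.
Q* = √(2DS / (H(1 − d/p))) = √(2 × 190,840 × 764 / (10.5 × 0.7841)).
= √(291,603,520 / 8.2332) ≈ 5951.290.
Maximum inventory = Q*(1 − d/p) = 5951.290 × 0.7841 ≈ 4666.512.

I_max ≈ 4,667 loaves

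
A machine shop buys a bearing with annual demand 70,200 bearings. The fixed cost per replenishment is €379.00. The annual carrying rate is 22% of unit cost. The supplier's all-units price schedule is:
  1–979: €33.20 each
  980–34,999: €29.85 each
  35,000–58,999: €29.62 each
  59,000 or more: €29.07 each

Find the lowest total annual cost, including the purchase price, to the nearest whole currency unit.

TC* ≈ €2,114,163

Holding cost per unit per year at price C is H = 0.22·C.
Evaluate total cost at each tier's feasible EOQ or, if the EOQ is below the tier, at the tier's minimum quantity.
Tier 1 (€33.20): EOQ = 2699.1 exceeds tier's upper bound 979, so this tier is dominated.
EOQ at €29.85 = 2846.6 (feasible in tier 2): TC = 70,200×€29.85 + (70,200/2846.6)×379 + (2846.6/2)×0.22×€29.85 = €2,114,163.33.
EOQ at €29.62 = 2857.6 < 35000, so use break Q=35000: TC = 70,200×€29.62 + (70,200/35000.0)×379 + (35000.0/2)×0.22×€29.62 = €2,194,121.17.
EOQ at €29.07 = 2884.5 < 59000, so use break Q=59000: TC = 70,200×€29.07 + (70,200/59000.0)×379 + (59000.0/2)×0.22×€29.07 = €2,229,829.25.
Lowest total cost among the candidates is at Q = 2846.6.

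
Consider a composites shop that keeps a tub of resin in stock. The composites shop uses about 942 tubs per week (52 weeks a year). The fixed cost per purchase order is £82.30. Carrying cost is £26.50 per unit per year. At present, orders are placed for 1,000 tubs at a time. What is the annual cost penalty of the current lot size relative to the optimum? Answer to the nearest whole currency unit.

Annual demand D = 942 × 52 = 48,984.
EOQ = √(2DS/H) = √(2 × 48,984 × 82.3 / 26.5) ≈ 551.59.
Cost at Q* = (D/Q*)S + (Q*/2)H = √(2DSH) ≈ £14,617.23.
Cost at Q = 1,000: (48,984/1,000)×82.3 + (1,000/2)×26.5 = £4,031.38 + £13,250.00 = £17,281.38.
Excess = £17,281.38 − £14,617.23 = £2,664.16.

Extra cost ≈ £2,664 per year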